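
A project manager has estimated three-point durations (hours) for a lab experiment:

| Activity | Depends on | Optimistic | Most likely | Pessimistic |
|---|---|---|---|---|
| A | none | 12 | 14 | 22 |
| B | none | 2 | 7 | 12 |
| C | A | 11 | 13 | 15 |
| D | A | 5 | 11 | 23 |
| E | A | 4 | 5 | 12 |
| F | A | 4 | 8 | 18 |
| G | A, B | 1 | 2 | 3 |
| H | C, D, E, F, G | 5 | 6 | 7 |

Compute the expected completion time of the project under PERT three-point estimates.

34 hours

te_A = (12 + 4·14 + 22)/6 = 90/6 = 15
te_B = (2 + 4·7 + 12)/6 = 42/6 = 7
te_C = (11 + 4·13 + 15)/6 = 78/6 = 13
te_D = (5 + 4·11 + 23)/6 = 72/6 = 12
te_E = (4 + 4·5 + 12)/6 = 36/6 = 6
te_F = (4 + 4·8 + 18)/6 = 54/6 = 9
te_G = (1 + 4·2 + 3)/6 = 12/6 = 2
te_H = (5 + 4·6 + 7)/6 = 36/6 = 6

Forward pass:
ES_A = 0; EF_A = 15
ES_B = 0; EF_B = 7
ES_C = 15; EF_C = 15+13 = 28
ES_D = 15; EF_D = 15+12 = 27
ES_E = 15; EF_E = 15+6 = 21
ES_F = 15; EF_F = 15+9 = 24
ES_G = max(EF_A=15, EF_B=7) = 15; EF_G = 15+2 = 17
ES_H = max(EF_C=28, EF_D=27, EF_E=21, EF_F=24, EF_G=17) = 28; EF_H = 28+6 = 34
Expected project duration μ = 34 hours. Critical path: A → C → H.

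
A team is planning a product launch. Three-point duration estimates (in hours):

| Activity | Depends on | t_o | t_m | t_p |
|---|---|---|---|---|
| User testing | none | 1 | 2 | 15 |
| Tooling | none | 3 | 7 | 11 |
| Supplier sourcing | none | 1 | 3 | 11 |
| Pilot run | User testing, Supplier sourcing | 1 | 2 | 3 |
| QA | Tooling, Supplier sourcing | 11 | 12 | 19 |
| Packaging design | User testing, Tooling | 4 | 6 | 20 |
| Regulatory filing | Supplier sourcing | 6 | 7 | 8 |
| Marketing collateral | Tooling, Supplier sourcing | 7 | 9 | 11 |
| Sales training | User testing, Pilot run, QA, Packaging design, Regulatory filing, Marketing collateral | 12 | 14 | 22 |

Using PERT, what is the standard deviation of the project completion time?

te_User testing = (1 + 4·2 + 15)/6 = 24/6 = 4; σ²_User testing = ((15−1)/6)² = 5.444
te_Tooling = (3 + 4·7 + 11)/6 = 42/6 = 7; σ²_Tooling = ((11−3)/6)² = 1.778
te_Supplier sourcing = (1 + 4·3 + 11)/6 = 24/6 = 4; σ²_Supplier sourcing = ((11−1)/6)² = 2.778
te_Pilot run = (1 + 4·2 + 3)/6 = 12/6 = 2; σ²_Pilot run = ((3−1)/6)² = 0.111
te_QA = (11 + 4·12 + 19)/6 = 78/6 = 13; σ²_QA = ((19−11)/6)² = 1.778
te_Packaging design = (4 + 4·6 + 20)/6 = 48/6 = 8; σ²_Packaging design = ((20−4)/6)² = 7.111
te_Regulatory filing = (6 + 4·7 + 8)/6 = 42/6 = 7; σ²_Regulatory filing = ((8−6)/6)² = 0.111
te_Marketing collateral = (7 + 4·9 + 11)/6 = 54/6 = 9; σ²_Marketing collateral = ((11−7)/6)² = 0.444
te_Sales training = (12 + 4·14 + 22)/6 = 90/6 = 15; σ²_Sales training = ((22−12)/6)² = 2.778

Forward pass:
ES_User testing = 0; EF_User testing = 4
ES_Tooling = 0; EF_Tooling = 7
ES_Supplier sourcing = 0; EF_Supplier sourcing = 4
ES_Pilot run = max(EF_User testing=4, EF_Supplier sourcing=4) = 4; EF_Pilot run = 4+2 = 6
ES_QA = max(EF_Tooling=7, EF_Supplier sourcing=4) = 7; EF_QA = 7+13 = 20
ES_Packaging design = max(EF_User testing=4, EF_Tooling=7) = 7; EF_Packaging design = 7+8 = 15
ES_Regulatory filing = 4; EF_Regulatory filing = 4+7 = 11
ES_Marketing collateral = max(EF_Tooling=7, EF_Supplier sourcing=4) = 7; EF_Marketing collateral = 7+9 = 16
ES_Sales training = max(EF_User testing=4, EF_Pilot run=6, EF_QA=20, EF_Packaging design=15, EF_Regulatory filing=11, EF_Marketing collateral=16) = 20; EF_Sales training = 20+15 = 35
Expected project duration μ = 35 hours. Critical path: Tooling → QA → Sales training.

Variance along critical path = 1.778 + 1.778 + 2.778 = 6.333
σ = √6.333 = 2.517 hours

2.52 hours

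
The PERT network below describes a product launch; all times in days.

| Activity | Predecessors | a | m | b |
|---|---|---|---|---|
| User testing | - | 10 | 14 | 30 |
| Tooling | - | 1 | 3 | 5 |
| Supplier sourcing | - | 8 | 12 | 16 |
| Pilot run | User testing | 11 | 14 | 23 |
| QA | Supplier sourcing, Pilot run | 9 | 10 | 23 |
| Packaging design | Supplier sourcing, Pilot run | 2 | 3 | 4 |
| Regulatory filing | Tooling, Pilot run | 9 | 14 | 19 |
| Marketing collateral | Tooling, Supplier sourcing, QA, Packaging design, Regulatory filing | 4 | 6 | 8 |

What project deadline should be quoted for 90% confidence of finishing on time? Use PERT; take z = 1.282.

te_User testing = (10 + 4·14 + 30)/6 = 96/6 = 16; σ²_User testing = ((30−10)/6)² = 11.111
te_Tooling = (1 + 4·3 + 5)/6 = 18/6 = 3; σ²_Tooling = ((5−1)/6)² = 0.444
te_Supplier sourcing = (8 + 4·12 + 16)/6 = 72/6 = 12; σ²_Supplier sourcing = ((16−8)/6)² = 1.778
te_Pilot run = (11 + 4·14 + 23)/6 = 90/6 = 15; σ²_Pilot run = ((23−11)/6)² = 4.000
te_QA = (9 + 4·10 + 23)/6 = 72/6 = 12; σ²_QA = ((23−9)/6)² = 5.444
te_Packaging design = (2 + 4·3 + 4)/6 = 18/6 = 3; σ²_Packaging design = ((4−2)/6)² = 0.111
te_Regulatory filing = (9 + 4·14 + 19)/6 = 84/6 = 14; σ²_Regulatory filing = ((19−9)/6)² = 2.778
te_Marketing collateral = (4 + 4·6 + 8)/6 = 36/6 = 6; σ²_Marketing collateral = ((8−4)/6)² = 0.444

Forward pass:
ES_User testing = 0; EF_User testing = 16
ES_Tooling = 0; EF_Tooling = 3
ES_Supplier sourcing = 0; EF_Supplier sourcing = 12
ES_Pilot run = 16; EF_Pilot run = 16+15 = 31
ES_QA = max(EF_Supplier sourcing=12, EF_Pilot run=31) = 31; EF_QA = 31+12 = 43
ES_Packaging design = max(EF_Supplier sourcing=12, EF_Pilot run=31) = 31; EF_Packaging design = 31+3 = 34
ES_Regulatory filing = max(EF_Tooling=3, EF_Pilot run=31) = 31; EF_Regulatory filing = 31+14 = 45
ES_Marketing collateral = max(EF_Tooling=3, EF_Supplier sourcing=12, EF_QA=43, EF_Packaging design=34, EF_Regulatory filing=45) = 45; EF_Marketing collateral = 45+6 = 51
Expected project duration μ = 51 days. Critical path: User testing → Pilot run → Regulatory filing → Marketing collateral.

Variance along critical path = 11.111 + 4.000 + 2.778 + 0.444 = 18.333; σ = 4.282 days.
D = μ + z·σ = 51 + 1.282·4.282 = 56.5 days

56.5 days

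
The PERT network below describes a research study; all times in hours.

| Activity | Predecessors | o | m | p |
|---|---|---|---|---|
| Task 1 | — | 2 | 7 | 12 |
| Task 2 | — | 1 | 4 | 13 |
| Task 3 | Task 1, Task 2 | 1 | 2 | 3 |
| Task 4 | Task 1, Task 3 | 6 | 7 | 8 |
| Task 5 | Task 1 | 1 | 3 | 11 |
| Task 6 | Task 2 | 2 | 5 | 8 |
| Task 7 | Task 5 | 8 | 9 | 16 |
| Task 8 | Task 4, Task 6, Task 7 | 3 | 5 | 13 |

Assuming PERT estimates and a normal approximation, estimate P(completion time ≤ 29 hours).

te_Task 1 = (2 + 4·7 + 12)/6 = 42/6 = 7; σ²_Task 1 = ((12−2)/6)² = 2.778
te_Task 2 = (1 + 4·4 + 13)/6 = 30/6 = 5; σ²_Task 2 = ((13−1)/6)² = 4.000
te_Task 3 = (1 + 4·2 + 3)/6 = 12/6 = 2; σ²_Task 3 = ((3−1)/6)² = 0.111
te_Task 4 = (6 + 4·7 + 8)/6 = 42/6 = 7; σ²_Task 4 = ((8−6)/6)² = 0.111
te_Task 5 = (1 + 4·3 + 11)/6 = 24/6 = 4; σ²_Task 5 = ((11−1)/6)² = 2.778
te_Task 6 = (2 + 4·5 + 8)/6 = 30/6 = 5; σ²_Task 6 = ((8−2)/6)² = 1.000
te_Task 7 = (8 + 4·9 + 16)/6 = 60/6 = 10; σ²_Task 7 = ((16−8)/6)² = 1.778
te_Task 8 = (3 + 4·5 + 13)/6 = 36/6 = 6; σ²_Task 8 = ((13−3)/6)² = 2.778

Forward pass:
ES_Task 1 = 0; EF_Task 1 = 7
ES_Task 2 = 0; EF_Task 2 = 5
ES_Task 3 = max(EF_Task 1=7, EF_Task 2=5) = 7; EF_Task 3 = 7+2 = 9
ES_Task 4 = max(EF_Task 1=7, EF_Task 3=9) = 9; EF_Task 4 = 9+7 = 16
ES_Task 5 = 7; EF_Task 5 = 7+4 = 11
ES_Task 6 = 5; EF_Task 6 = 5+5 = 10
ES_Task 7 = 11; EF_Task 7 = 11+10 = 21
ES_Task 8 = max(EF_Task 4=16, EF_Task 6=10, EF_Task 7=21) = 21; EF_Task 8 = 21+6 = 27
Expected project duration μ = 27 hours. Critical path: Task 1 → Task 5 → Task 7 → Task 8.

Variance along critical path = 2.778 + 2.778 + 1.778 + 2.778 = 10.111; σ = √10.111 = 3.180 hours.
Z = (29 − 27) / 3.180 = 0.629
P(T ≤ 29) = Φ(0.629) ≈ 0.735

0.735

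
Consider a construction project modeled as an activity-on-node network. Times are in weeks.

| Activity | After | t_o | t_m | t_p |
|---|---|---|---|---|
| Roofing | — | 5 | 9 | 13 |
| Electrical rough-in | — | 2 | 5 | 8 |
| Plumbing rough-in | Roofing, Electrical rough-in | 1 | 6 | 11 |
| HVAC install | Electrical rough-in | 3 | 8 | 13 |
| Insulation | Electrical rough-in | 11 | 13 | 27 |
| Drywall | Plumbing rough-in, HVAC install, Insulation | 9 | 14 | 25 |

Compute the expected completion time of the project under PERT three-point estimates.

te_Roofing = (5 + 4·9 + 13)/6 = 54/6 = 9
te_Electrical rough-in = (2 + 4·5 + 8)/6 = 30/6 = 5
te_Plumbing rough-in = (1 + 4·6 + 11)/6 = 36/6 = 6
te_HVAC install = (3 + 4·8 + 13)/6 = 48/6 = 8
te_Insulation = (11 + 4·13 + 27)/6 = 90/6 = 15
te_Drywall = (9 + 4·14 + 25)/6 = 90/6 = 15

Forward pass:
ES_Roofing = 0; EF_Roofing = 9
ES_Electrical rough-in = 0; EF_Electrical rough-in = 5
ES_Plumbing rough-in = max(EF_Roofing=9, EF_Electrical rough-in=5) = 9; EF_Plumbing rough-in = 9+6 = 15
ES_HVAC install = 5; EF_HVAC install = 5+8 = 13
ES_Insulation = 5; EF_Insulation = 5+15 = 20
ES_Drywall = max(EF_Plumbing rough-in=15, EF_HVAC install=13, EF_Insulation=20) = 20; EF_Drywall = 20+15 = 35
Expected project duration μ = 35 weeks. Critical path: Electrical rough-in → Insulation → Drywall.

35 weeks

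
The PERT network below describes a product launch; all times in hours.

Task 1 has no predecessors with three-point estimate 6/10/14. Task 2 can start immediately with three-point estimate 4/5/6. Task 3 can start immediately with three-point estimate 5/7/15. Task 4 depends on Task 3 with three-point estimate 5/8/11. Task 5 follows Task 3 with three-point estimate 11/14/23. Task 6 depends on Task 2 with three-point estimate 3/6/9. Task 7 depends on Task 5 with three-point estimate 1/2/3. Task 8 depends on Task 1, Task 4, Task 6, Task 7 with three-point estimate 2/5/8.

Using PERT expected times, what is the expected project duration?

30 hours

te_Task 1 = (6 + 4·10 + 14)/6 = 60/6 = 10
te_Task 2 = (4 + 4·5 + 6)/6 = 30/6 = 5
te_Task 3 = (5 + 4·7 + 15)/6 = 48/6 = 8
te_Task 4 = (5 + 4·8 + 11)/6 = 48/6 = 8
te_Task 5 = (11 + 4·14 + 23)/6 = 90/6 = 15
te_Task 6 = (3 + 4·6 + 9)/6 = 36/6 = 6
te_Task 7 = (1 + 4·2 + 3)/6 = 12/6 = 2
te_Task 8 = (2 + 4·5 + 8)/6 = 30/6 = 5

Forward pass:
ES_Task 1 = 0; EF_Task 1 = 10
ES_Task 2 = 0; EF_Task 2 = 5
ES_Task 3 = 0; EF_Task 3 = 8
ES_Task 4 = 8; EF_Task 4 = 8+8 = 16
ES_Task 5 = 8; EF_Task 5 = 8+15 = 23
ES_Task 6 = 5; EF_Task 6 = 5+6 = 11
ES_Task 7 = 23; EF_Task 7 = 23+2 = 25
ES_Task 8 = max(EF_Task 1=10, EF_Task 4=16, EF_Task 6=11, EF_Task 7=25) = 25; EF_Task 8 = 25+5 = 30
Expected project duration μ = 30 hours. Critical path: Task 3 → Task 5 → Task 7 → Task 8.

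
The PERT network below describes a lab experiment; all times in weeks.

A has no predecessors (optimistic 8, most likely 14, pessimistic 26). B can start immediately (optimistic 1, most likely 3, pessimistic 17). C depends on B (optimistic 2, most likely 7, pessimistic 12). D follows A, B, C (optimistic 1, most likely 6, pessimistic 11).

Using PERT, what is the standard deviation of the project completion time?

3.43 weeks

te_A = (8 + 4·14 + 26)/6 = 90/6 = 15; σ²_A = ((26−8)/6)² = 9.000
te_B = (1 + 4·3 + 17)/6 = 30/6 = 5; σ²_B = ((17−1)/6)² = 7.111
te_C = (2 + 4·7 + 12)/6 = 42/6 = 7; σ²_C = ((12−2)/6)² = 2.778
te_D = (1 + 4·6 + 11)/6 = 36/6 = 6; σ²_D = ((11−1)/6)² = 2.778

Forward pass:
ES_A = 0; EF_A = 15
ES_B = 0; EF_B = 5
ES_C = 5; EF_C = 5+7 = 12
ES_D = max(EF_A=15, EF_B=5, EF_C=12) = 15; EF_D = 15+6 = 21
Expected project duration μ = 21 weeks. Critical path: A → D.

Variance along critical path = 9.000 + 2.778 = 11.778
σ = √11.778 = 3.432 weeks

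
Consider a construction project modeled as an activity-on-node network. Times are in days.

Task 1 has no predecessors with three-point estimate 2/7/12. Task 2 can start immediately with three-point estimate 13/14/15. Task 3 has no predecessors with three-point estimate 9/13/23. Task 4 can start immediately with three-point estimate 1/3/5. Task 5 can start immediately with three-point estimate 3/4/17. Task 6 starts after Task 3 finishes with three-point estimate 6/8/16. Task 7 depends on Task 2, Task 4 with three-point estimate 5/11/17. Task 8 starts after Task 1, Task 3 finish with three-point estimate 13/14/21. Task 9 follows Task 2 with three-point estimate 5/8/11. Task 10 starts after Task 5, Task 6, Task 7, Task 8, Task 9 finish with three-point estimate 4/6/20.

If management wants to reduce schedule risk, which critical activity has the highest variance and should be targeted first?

te_Task 1 = (2 + 4·7 + 12)/6 = 42/6 = 7; σ²_Task 1 = ((12−2)/6)² = 2.778
te_Task 2 = (13 + 4·14 + 15)/6 = 84/6 = 14; σ²_Task 2 = ((15−13)/6)² = 0.111
te_Task 3 = (9 + 4·13 + 23)/6 = 84/6 = 14; σ²_Task 3 = ((23−9)/6)² = 5.444
te_Task 4 = (1 + 4·3 + 5)/6 = 18/6 = 3; σ²_Task 4 = ((5−1)/6)² = 0.444
te_Task 5 = (3 + 4·4 + 17)/6 = 36/6 = 6; σ²_Task 5 = ((17−3)/6)² = 5.444
te_Task 6 = (6 + 4·8 + 16)/6 = 54/6 = 9; σ²_Task 6 = ((16−6)/6)² = 2.778
te_Task 7 = (5 + 4·11 + 17)/6 = 66/6 = 11; σ²_Task 7 = ((17−5)/6)² = 4.000
te_Task 8 = (13 + 4·14 + 21)/6 = 90/6 = 15; σ²_Task 8 = ((21−13)/6)² = 1.778
te_Task 9 = (5 + 4·8 + 11)/6 = 48/6 = 8; σ²_Task 9 = ((11−5)/6)² = 1.000
te_Task 10 = (4 + 4·6 + 20)/6 = 48/6 = 8; σ²_Task 10 = ((20−4)/6)² = 7.111

Forward pass:
ES_Task 1 = 0; EF_Task 1 = 7
ES_Task 2 = 0; EF_Task 2 = 14
ES_Task 3 = 0; EF_Task 3 = 14
ES_Task 4 = 0; EF_Task 4 = 3
ES_Task 5 = 0; EF_Task 5 = 6
ES_Task 6 = 14; EF_Task 6 = 14+9 = 23
ES_Task 7 = max(EF_Task 2=14, EF_Task 4=3) = 14; EF_Task 7 = 14+11 = 25
ES_Task 8 = max(EF_Task 1=7, EF_Task 3=14) = 14; EF_Task 8 = 14+15 = 29
ES_Task 9 = 14; EF_Task 9 = 14+8 = 22
ES_Task 10 = max(EF_Task 5=6, EF_Task 6=23, EF_Task 7=25, EF_Task 8=29, EF_Task 9=22) = 29; EF_Task 10 = 29+8 = 37
Expected project duration μ = 37 days. Critical path: Task 3 → Task 8 → Task 10.

Variances on critical path: σ²_Task 3=5.444, σ²_Task 8=1.778, σ²_Task 10=7.111.
Largest is σ²_Task 10 = 7.111.

Task 10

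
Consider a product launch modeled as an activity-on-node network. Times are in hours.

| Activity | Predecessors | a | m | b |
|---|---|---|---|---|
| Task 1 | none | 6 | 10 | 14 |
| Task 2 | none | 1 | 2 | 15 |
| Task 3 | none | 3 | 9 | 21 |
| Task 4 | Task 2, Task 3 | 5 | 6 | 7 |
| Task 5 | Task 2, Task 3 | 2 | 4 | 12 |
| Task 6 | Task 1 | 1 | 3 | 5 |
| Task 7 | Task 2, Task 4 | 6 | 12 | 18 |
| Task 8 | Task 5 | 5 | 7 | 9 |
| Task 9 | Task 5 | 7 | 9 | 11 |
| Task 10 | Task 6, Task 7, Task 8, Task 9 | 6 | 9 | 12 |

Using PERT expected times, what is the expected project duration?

37 hours

te_Task 1 = (6 + 4·10 + 14)/6 = 60/6 = 10
te_Task 2 = (1 + 4·2 + 15)/6 = 24/6 = 4
te_Task 3 = (3 + 4·9 + 21)/6 = 60/6 = 10
te_Task 4 = (5 + 4·6 + 7)/6 = 36/6 = 6
te_Task 5 = (2 + 4·4 + 12)/6 = 30/6 = 5
te_Task 6 = (1 + 4·3 + 5)/6 = 18/6 = 3
te_Task 7 = (6 + 4·12 + 18)/6 = 72/6 = 12
te_Task 8 = (5 + 4·7 + 9)/6 = 42/6 = 7
te_Task 9 = (7 + 4·9 + 11)/6 = 54/6 = 9
te_Task 10 = (6 + 4·9 + 12)/6 = 54/6 = 9

Forward pass:
ES_Task 1 = 0; EF_Task 1 = 10
ES_Task 2 = 0; EF_Task 2 = 4
ES_Task 3 = 0; EF_Task 3 = 10
ES_Task 4 = max(EF_Task 2=4, EF_Task 3=10) = 10; EF_Task 4 = 10+6 = 16
ES_Task 5 = max(EF_Task 2=4, EF_Task 3=10) = 10; EF_Task 5 = 10+5 = 15
ES_Task 6 = 10; EF_Task 6 = 10+3 = 13
ES_Task 7 = max(EF_Task 2=4, EF_Task 4=16) = 16; EF_Task 7 = 16+12 = 28
ES_Task 8 = 15; EF_Task 8 = 15+7 = 22
ES_Task 9 = 15; EF_Task 9 = 15+9 = 24
ES_Task 10 = max(EF_Task 6=13, EF_Task 7=28, EF_Task 8=22, EF_Task 9=24) = 28; EF_Task 10 = 28+9 = 37
Expected project duration μ = 37 hours. Critical path: Task 3 → Task 4 → Task 7 → Task 10.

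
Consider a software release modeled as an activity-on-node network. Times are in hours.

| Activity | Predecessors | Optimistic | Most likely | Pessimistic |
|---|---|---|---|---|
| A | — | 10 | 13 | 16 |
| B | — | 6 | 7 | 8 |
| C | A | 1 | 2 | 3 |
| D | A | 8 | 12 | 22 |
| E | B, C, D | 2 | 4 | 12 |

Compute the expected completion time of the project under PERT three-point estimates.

te_A = (10 + 4·13 + 16)/6 = 78/6 = 13
te_B = (6 + 4·7 + 8)/6 = 42/6 = 7
te_C = (1 + 4·2 + 3)/6 = 12/6 = 2
te_D = (8 + 4·12 + 22)/6 = 78/6 = 13
te_E = (2 + 4·4 + 12)/6 = 30/6 = 5

Forward pass:
ES_A = 0; EF_A = 13
ES_B = 0; EF_B = 7
ES_C = 13; EF_C = 13+2 = 15
ES_D = 13; EF_D = 13+13 = 26
ES_E = max(EF_B=7, EF_C=15, EF_D=26) = 26; EF_E = 26+5 = 31
Expected project duration μ = 31 hours. Critical path: A → D → E.

31 hours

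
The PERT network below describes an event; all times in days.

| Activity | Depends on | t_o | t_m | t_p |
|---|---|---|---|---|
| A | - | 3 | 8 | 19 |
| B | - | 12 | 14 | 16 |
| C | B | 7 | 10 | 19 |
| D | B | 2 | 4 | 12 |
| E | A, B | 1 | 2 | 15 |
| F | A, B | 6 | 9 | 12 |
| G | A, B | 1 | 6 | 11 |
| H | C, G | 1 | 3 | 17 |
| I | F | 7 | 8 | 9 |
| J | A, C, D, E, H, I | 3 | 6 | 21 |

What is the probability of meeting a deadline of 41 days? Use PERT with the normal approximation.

0.731

te_A = (3 + 4·8 + 19)/6 = 54/6 = 9; σ²_A = ((19−3)/6)² = 7.111
te_B = (12 + 4·14 + 16)/6 = 84/6 = 14; σ²_B = ((16−12)/6)² = 0.444
te_C = (7 + 4·10 + 19)/6 = 66/6 = 11; σ²_C = ((19−7)/6)² = 4.000
te_D = (2 + 4·4 + 12)/6 = 30/6 = 5; σ²_D = ((12−2)/6)² = 2.778
te_E = (1 + 4·2 + 15)/6 = 24/6 = 4; σ²_E = ((15−1)/6)² = 5.444
te_F = (6 + 4·9 + 12)/6 = 54/6 = 9; σ²_F = ((12−6)/6)² = 1.000
te_G = (1 + 4·6 + 11)/6 = 36/6 = 6; σ²_G = ((11−1)/6)² = 2.778
te_H = (1 + 4·3 + 17)/6 = 30/6 = 5; σ²_H = ((17−1)/6)² = 7.111
te_I = (7 + 4·8 + 9)/6 = 48/6 = 8; σ²_I = ((9−7)/6)² = 0.111
te_J = (3 + 4·6 + 21)/6 = 48/6 = 8; σ²_J = ((21−3)/6)² = 9.000

Forward pass:
ES_A = 0; EF_A = 9
ES_B = 0; EF_B = 14
ES_C = 14; EF_C = 14+11 = 25
ES_D = 14; EF_D = 14+5 = 19
ES_E = max(EF_A=9, EF_B=14) = 14; EF_E = 14+4 = 18
ES_F = max(EF_A=9, EF_B=14) = 14; EF_F = 14+9 = 23
ES_G = max(EF_A=9, EF_B=14) = 14; EF_G = 14+6 = 20
ES_H = max(EF_C=25, EF_G=20) = 25; EF_H = 25+5 = 30
ES_I = 23; EF_I = 23+8 = 31
ES_J = max(EF_A=9, EF_C=25, EF_D=19, EF_E=18, EF_H=30, EF_I=31) = 31; EF_J = 31+8 = 39
Expected project duration μ = 39 days. Critical path: B → F → I → J.

Variance along critical path = 0.444 + 1.000 + 0.111 + 9.000 = 10.556; σ = √10.556 = 3.249 days.
Z = (41 − 39) / 3.249 = 0.616
P(T ≤ 41) = Φ(0.616) ≈ 0.731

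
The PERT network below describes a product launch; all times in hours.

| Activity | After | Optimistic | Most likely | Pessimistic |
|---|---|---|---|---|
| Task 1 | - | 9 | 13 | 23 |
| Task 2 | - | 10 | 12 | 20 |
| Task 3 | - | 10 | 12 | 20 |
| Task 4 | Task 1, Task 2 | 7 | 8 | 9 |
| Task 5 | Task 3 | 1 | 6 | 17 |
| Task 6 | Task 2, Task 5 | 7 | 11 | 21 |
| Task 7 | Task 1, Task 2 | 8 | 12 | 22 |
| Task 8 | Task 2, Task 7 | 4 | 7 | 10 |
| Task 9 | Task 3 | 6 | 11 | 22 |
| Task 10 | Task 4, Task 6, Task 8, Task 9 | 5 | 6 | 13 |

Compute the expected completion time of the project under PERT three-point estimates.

41 hours

te_Task 1 = (9 + 4·13 + 23)/6 = 84/6 = 14
te_Task 2 = (10 + 4·12 + 20)/6 = 78/6 = 13
te_Task 3 = (10 + 4·12 + 20)/6 = 78/6 = 13
te_Task 4 = (7 + 4·8 + 9)/6 = 48/6 = 8
te_Task 5 = (1 + 4·6 + 17)/6 = 42/6 = 7
te_Task 6 = (7 + 4·11 + 21)/6 = 72/6 = 12
te_Task 7 = (8 + 4·12 + 22)/6 = 78/6 = 13
te_Task 8 = (4 + 4·7 + 10)/6 = 42/6 = 7
te_Task 9 = (6 + 4·11 + 22)/6 = 72/6 = 12
te_Task 10 = (5 + 4·6 + 13)/6 = 42/6 = 7

Forward pass:
ES_Task 1 = 0; EF_Task 1 = 14
ES_Task 2 = 0; EF_Task 2 = 13
ES_Task 3 = 0; EF_Task 3 = 13
ES_Task 4 = max(EF_Task 1=14, EF_Task 2=13) = 14; EF_Task 4 = 14+8 = 22
ES_Task 5 = 13; EF_Task 5 = 13+7 = 20
ES_Task 6 = max(EF_Task 2=13, EF_Task 5=20) = 20; EF_Task 6 = 20+12 = 32
ES_Task 7 = max(EF_Task 1=14, EF_Task 2=13) = 14; EF_Task 7 = 14+13 = 27
ES_Task 8 = max(EF_Task 2=13, EF_Task 7=27) = 27; EF_Task 8 = 27+7 = 34
ES_Task 9 = 13; EF_Task 9 = 13+12 = 25
ES_Task 10 = max(EF_Task 4=22, EF_Task 6=32, EF_Task 8=34, EF_Task 9=25) = 34; EF_Task 10 = 34+7 = 41
Expected project duration μ = 41 hours. Critical path: Task 1 → Task 7 → Task 8 → Task 10.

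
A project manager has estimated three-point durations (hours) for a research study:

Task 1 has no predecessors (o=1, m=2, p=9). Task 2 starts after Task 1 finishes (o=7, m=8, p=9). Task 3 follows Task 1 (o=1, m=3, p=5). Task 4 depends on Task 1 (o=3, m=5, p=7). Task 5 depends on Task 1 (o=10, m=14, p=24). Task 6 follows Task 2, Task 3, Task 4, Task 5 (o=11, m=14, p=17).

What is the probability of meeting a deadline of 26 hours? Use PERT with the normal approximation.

te_Task 1 = (1 + 4·2 + 9)/6 = 18/6 = 3; σ²_Task 1 = ((9−1)/6)² = 1.778
te_Task 2 = (7 + 4·8 + 9)/6 = 48/6 = 8; σ²_Task 2 = ((9−7)/6)² = 0.111
te_Task 3 = (1 + 4·3 + 5)/6 = 18/6 = 3; σ²_Task 3 = ((5−1)/6)² = 0.444
te_Task 4 = (3 + 4·5 + 7)/6 = 30/6 = 5; σ²_Task 4 = ((7−3)/6)² = 0.444
te_Task 5 = (10 + 4·14 + 24)/6 = 90/6 = 15; σ²_Task 5 = ((24−10)/6)² = 5.444
te_Task 6 = (11 + 4·14 + 17)/6 = 84/6 = 14; σ²_Task 6 = ((17−11)/6)² = 1.000

Forward pass:
ES_Task 1 = 0; EF_Task 1 = 3
ES_Task 2 = 3; EF_Task 2 = 3+8 = 11
ES_Task 3 = 3; EF_Task 3 = 3+3 = 6
ES_Task 4 = 3; EF_Task 4 = 3+5 = 8
ES_Task 5 = 3; EF_Task 5 = 3+15 = 18
ES_Task 6 = max(EF_Task 2=11, EF_Task 3=6, EF_Task 4=8, EF_Task 5=18) = 18; EF_Task 6 = 18+14 = 32
Expected project duration μ = 32 hours. Critical path: Task 1 → Task 5 → Task 6.

Variance along critical path = 1.778 + 5.444 + 1.000 = 8.222; σ = √8.222 = 2.867 hours.
Z = (26 − 32) / 2.867 = -2.092
P(T ≤ 26) = Φ(-2.092) ≈ 0.018

0.018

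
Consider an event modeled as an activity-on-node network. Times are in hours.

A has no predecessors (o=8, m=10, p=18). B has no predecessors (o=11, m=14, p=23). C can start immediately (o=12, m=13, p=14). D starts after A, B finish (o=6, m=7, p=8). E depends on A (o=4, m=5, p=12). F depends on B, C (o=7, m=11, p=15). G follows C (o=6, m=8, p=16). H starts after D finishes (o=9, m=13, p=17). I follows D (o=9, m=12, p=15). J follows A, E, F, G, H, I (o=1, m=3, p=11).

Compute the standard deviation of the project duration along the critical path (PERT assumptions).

te_A = (8 + 4·10 + 18)/6 = 66/6 = 11; σ²_A = ((18−8)/6)² = 2.778
te_B = (11 + 4·14 + 23)/6 = 90/6 = 15; σ²_B = ((23−11)/6)² = 4.000
te_C = (12 + 4·13 + 14)/6 = 78/6 = 13; σ²_C = ((14−12)/6)² = 0.111
te_D = (6 + 4·7 + 8)/6 = 42/6 = 7; σ²_D = ((8−6)/6)² = 0.111
te_E = (4 + 4·5 + 12)/6 = 36/6 = 6; σ²_E = ((12−4)/6)² = 1.778
te_F = (7 + 4·11 + 15)/6 = 66/6 = 11; σ²_F = ((15−7)/6)² = 1.778
te_G = (6 + 4·8 + 16)/6 = 54/6 = 9; σ²_G = ((16−6)/6)² = 2.778
te_H = (9 + 4·13 + 17)/6 = 78/6 = 13; σ²_H = ((17−9)/6)² = 1.778
te_I = (9 + 4·12 + 15)/6 = 72/6 = 12; σ²_I = ((15−9)/6)² = 1.000
te_J = (1 + 4·3 + 11)/6 = 24/6 = 4; σ²_J = ((11−1)/6)² = 2.778

Forward pass:
ES_A = 0; EF_A = 11
ES_B = 0; EF_B = 15
ES_C = 0; EF_C = 13
ES_D = max(EF_A=11, EF_B=15) = 15; EF_D = 15+7 = 22
ES_E = 11; EF_E = 11+6 = 17
ES_F = max(EF_B=15, EF_C=13) = 15; EF_F = 15+11 = 26
ES_G = 13; EF_G = 13+9 = 22
ES_H = 22; EF_H = 22+13 = 35
ES_I = 22; EF_I = 22+12 = 34
ES_J = max(EF_A=11, EF_E=17, EF_F=26, EF_G=22, EF_H=35, EF_I=34) = 35; EF_J = 35+4 = 39
Expected project duration μ = 39 hours. Critical path: B → D → H → J.

Variance along critical path = 4.000 + 0.111 + 1.778 + 2.778 = 8.667
σ = √8.667 = 2.944 hours

2.94 hours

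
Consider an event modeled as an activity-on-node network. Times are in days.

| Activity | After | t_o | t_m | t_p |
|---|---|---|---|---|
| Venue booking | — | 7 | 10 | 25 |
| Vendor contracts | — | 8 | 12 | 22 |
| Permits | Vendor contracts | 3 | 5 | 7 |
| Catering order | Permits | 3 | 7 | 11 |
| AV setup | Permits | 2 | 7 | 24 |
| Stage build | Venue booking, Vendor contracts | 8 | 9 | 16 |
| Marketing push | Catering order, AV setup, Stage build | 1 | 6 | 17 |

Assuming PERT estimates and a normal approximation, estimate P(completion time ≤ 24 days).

0.026

te_Venue booking = (7 + 4·10 + 25)/6 = 72/6 = 12; σ²_Venue booking = ((25−7)/6)² = 9.000
te_Vendor contracts = (8 + 4·12 + 22)/6 = 78/6 = 13; σ²_Vendor contracts = ((22−8)/6)² = 5.444
te_Permits = (3 + 4·5 + 7)/6 = 30/6 = 5; σ²_Permits = ((7−3)/6)² = 0.444
te_Catering order = (3 + 4·7 + 11)/6 = 42/6 = 7; σ²_Catering order = ((11−3)/6)² = 1.778
te_AV setup = (2 + 4·7 + 24)/6 = 54/6 = 9; σ²_AV setup = ((24−2)/6)² = 13.444
te_Stage build = (8 + 4·9 + 16)/6 = 60/6 = 10; σ²_Stage build = ((16−8)/6)² = 1.778
te_Marketing push = (1 + 4·6 + 17)/6 = 42/6 = 7; σ²_Marketing push = ((17−1)/6)² = 7.111

Forward pass:
ES_Venue booking = 0; EF_Venue booking = 12
ES_Vendor contracts = 0; EF_Vendor contracts = 13
ES_Permits = 13; EF_Permits = 13+5 = 18
ES_Catering order = 18; EF_Catering order = 18+7 = 25
ES_AV setup = 18; EF_AV setup = 18+9 = 27
ES_Stage build = max(EF_Venue booking=12, EF_Vendor contracts=13) = 13; EF_Stage build = 13+10 = 23
ES_Marketing push = max(EF_Catering order=25, EF_AV setup=27, EF_Stage build=23) = 27; EF_Marketing push = 27+7 = 34
Expected project duration μ = 34 days. Critical path: Vendor contracts → Permits → AV setup → Marketing push.

Variance along critical path = 5.444 + 0.444 + 13.444 + 7.111 = 26.444; σ = √26.444 = 5.142 days.
Z = (24 − 34) / 5.142 = -1.945
P(T ≤ 24) = Φ(-1.945) ≈ 0.026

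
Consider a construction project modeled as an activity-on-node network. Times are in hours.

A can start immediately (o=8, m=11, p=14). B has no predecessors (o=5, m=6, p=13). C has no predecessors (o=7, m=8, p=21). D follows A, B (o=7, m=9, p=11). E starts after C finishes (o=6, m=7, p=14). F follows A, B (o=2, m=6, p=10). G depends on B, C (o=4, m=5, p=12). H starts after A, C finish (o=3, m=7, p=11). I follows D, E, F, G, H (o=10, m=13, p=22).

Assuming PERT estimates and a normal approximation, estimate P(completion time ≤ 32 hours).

te_A = (8 + 4·11 + 14)/6 = 66/6 = 11; σ²_A = ((14−8)/6)² = 1.000
te_B = (5 + 4·6 + 13)/6 = 42/6 = 7; σ²_B = ((13−5)/6)² = 1.778
te_C = (7 + 4·8 + 21)/6 = 60/6 = 10; σ²_C = ((21−7)/6)² = 5.444
te_D = (7 + 4·9 + 11)/6 = 54/6 = 9; σ²_D = ((11−7)/6)² = 0.444
te_E = (6 + 4·7 + 14)/6 = 48/6 = 8; σ²_E = ((14−6)/6)² = 1.778
te_F = (2 + 4·6 + 10)/6 = 36/6 = 6; σ²_F = ((10−2)/6)² = 1.778
te_G = (4 + 4·5 + 12)/6 = 36/6 = 6; σ²_G = ((12−4)/6)² = 1.778
te_H = (3 + 4·7 + 11)/6 = 42/6 = 7; σ²_H = ((11−3)/6)² = 1.778
te_I = (10 + 4·13 + 22)/6 = 84/6 = 14; σ²_I = ((22−10)/6)² = 4.000

Forward pass:
ES_A = 0; EF_A = 11
ES_B = 0; EF_B = 7
ES_C = 0; EF_C = 10
ES_D = max(EF_A=11, EF_B=7) = 11; EF_D = 11+9 = 20
ES_E = 10; EF_E = 10+8 = 18
ES_F = max(EF_A=11, EF_B=7) = 11; EF_F = 11+6 = 17
ES_G = max(EF_B=7, EF_C=10) = 10; EF_G = 10+6 = 16
ES_H = max(EF_A=11, EF_C=10) = 11; EF_H = 11+7 = 18
ES_I = max(EF_D=20, EF_E=18, EF_F=17, EF_G=16, EF_H=18) = 20; EF_I = 20+14 = 34
Expected project duration μ = 34 hours. Critical path: A → D → I.

Variance along critical path = 1.000 + 0.444 + 4.000 = 5.444; σ = √5.444 = 2.333 hours.
Z = (32 − 34) / 2.333 = -0.857
P(T ≤ 32) = Φ(-0.857) ≈ 0.196

0.196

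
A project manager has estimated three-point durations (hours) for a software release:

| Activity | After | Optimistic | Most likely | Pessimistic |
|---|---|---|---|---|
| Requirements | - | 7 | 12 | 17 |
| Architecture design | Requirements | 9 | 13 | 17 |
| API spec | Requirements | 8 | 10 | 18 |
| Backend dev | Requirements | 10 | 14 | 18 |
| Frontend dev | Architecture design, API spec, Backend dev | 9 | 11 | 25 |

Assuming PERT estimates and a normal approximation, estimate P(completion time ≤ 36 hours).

0.190

te_Requirements = (7 + 4·12 + 17)/6 = 72/6 = 12; σ²_Requirements = ((17−7)/6)² = 2.778
te_Architecture design = (9 + 4·13 + 17)/6 = 78/6 = 13; σ²_Architecture design = ((17−9)/6)² = 1.778
te_API spec = (8 + 4·10 + 18)/6 = 66/6 = 11; σ²_API spec = ((18−8)/6)² = 2.778
te_Backend dev = (10 + 4·14 + 18)/6 = 84/6 = 14; σ²_Backend dev = ((18−10)/6)² = 1.778
te_Frontend dev = (9 + 4·11 + 25)/6 = 78/6 = 13; σ²_Frontend dev = ((25−9)/6)² = 7.111

Forward pass:
ES_Requirements = 0; EF_Requirements = 12
ES_Architecture design = 12; EF_Architecture design = 12+13 = 25
ES_API spec = 12; EF_API spec = 12+11 = 23
ES_Backend dev = 12; EF_Backend dev = 12+14 = 26
ES_Frontend dev = max(EF_Architecture design=25, EF_API spec=23, EF_Backend dev=26) = 26; EF_Frontend dev = 26+13 = 39
Expected project duration μ = 39 hours. Critical path: Requirements → Backend dev → Frontend dev.

Variance along critical path = 2.778 + 1.778 + 7.111 = 11.667; σ = √11.667 = 3.416 hours.
Z = (36 − 39) / 3.416 = -0.878
P(T ≤ 36) = Φ(-0.878) ≈ 0.190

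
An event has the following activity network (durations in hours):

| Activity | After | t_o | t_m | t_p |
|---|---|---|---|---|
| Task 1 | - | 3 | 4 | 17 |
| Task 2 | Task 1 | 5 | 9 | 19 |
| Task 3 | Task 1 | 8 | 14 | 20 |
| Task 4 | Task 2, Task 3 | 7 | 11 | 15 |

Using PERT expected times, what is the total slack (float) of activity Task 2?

te_Task 1 = (3 + 4·4 + 17)/6 = 36/6 = 6
te_Task 2 = (5 + 4·9 + 19)/6 = 60/6 = 10
te_Task 3 = (8 + 4·14 + 20)/6 = 84/6 = 14
te_Task 4 = (7 + 4·11 + 15)/6 = 66/6 = 11

Forward pass:
ES_Task 1 = 0; EF_Task 1 = 6
ES_Task 2 = 6; EF_Task 2 = 6+10 = 16
ES_Task 3 = 6; EF_Task 3 = 6+14 = 20
ES_Task 4 = max(EF_Task 2=16, EF_Task 3=20) = 20; EF_Task 4 = 20+11 = 31
Expected project duration μ = 31 hours. Critical path: Task 1 → Task 3 → Task 4.

Backward pass:
LF_Task 4 = 31; LS_Task 4 = 31−11 = 20
LF_Task 3 = LS_Task 4 = 20; LS_Task 3 = 20−14 = 6
LF_Task 2 = LS_Task 4 = 20; LS_Task 2 = 20−10 = 10
LF_Task 1 = min(LS_Task 2=10, LS_Task 3=6) = 6; LS_Task 1 = 6−6 = 0
Slack_Task 2 = LS_Task 2 − ES_Task 2 = 10 − 6 = 4

4 hours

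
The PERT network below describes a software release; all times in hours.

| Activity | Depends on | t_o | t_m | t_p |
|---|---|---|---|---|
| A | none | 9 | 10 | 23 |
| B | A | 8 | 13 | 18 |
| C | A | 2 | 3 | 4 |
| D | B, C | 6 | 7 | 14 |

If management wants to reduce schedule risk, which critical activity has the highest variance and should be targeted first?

te_A = (9 + 4·10 + 23)/6 = 72/6 = 12; σ²_A = ((23−9)/6)² = 5.444
te_B = (8 + 4·13 + 18)/6 = 78/6 = 13; σ²_B = ((18−8)/6)² = 2.778
te_C = (2 + 4·3 + 4)/6 = 18/6 = 3; σ²_C = ((4−2)/6)² = 0.111
te_D = (6 + 4·7 + 14)/6 = 48/6 = 8; σ²_D = ((14−6)/6)² = 1.778

Forward pass:
ES_A = 0; EF_A = 12
ES_B = 12; EF_B = 12+13 = 25
ES_C = 12; EF_C = 12+3 = 15
ES_D = max(EF_B=25, EF_C=15) = 25; EF_D = 25+8 = 33
Expected project duration μ = 33 hours. Critical path: A → B → D.

Variances on critical path: σ²_A=5.444, σ²_B=2.778, σ²_D=1.778.
Largest is σ²_A = 5.444.

A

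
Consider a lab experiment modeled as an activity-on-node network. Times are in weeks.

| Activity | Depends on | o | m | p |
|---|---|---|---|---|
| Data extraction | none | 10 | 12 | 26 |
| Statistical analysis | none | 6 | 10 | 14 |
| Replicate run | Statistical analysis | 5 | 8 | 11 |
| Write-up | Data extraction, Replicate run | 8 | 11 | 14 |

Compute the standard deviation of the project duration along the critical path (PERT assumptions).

te_Data extraction = (10 + 4·12 + 26)/6 = 84/6 = 14; σ²_Data extraction = ((26−10)/6)² = 7.111
te_Statistical analysis = (6 + 4·10 + 14)/6 = 60/6 = 10; σ²_Statistical analysis = ((14−6)/6)² = 1.778
te_Replicate run = (5 + 4·8 + 11)/6 = 48/6 = 8; σ²_Replicate run = ((11−5)/6)² = 1.000
te_Write-up = (8 + 4·11 + 14)/6 = 66/6 = 11; σ²_Write-up = ((14−8)/6)² = 1.000

Forward pass:
ES_Data extraction = 0; EF_Data extraction = 14
ES_Statistical analysis = 0; EF_Statistical analysis = 10
ES_Replicate run = 10; EF_Replicate run = 10+8 = 18
ES_Write-up = max(EF_Data extraction=14, EF_Replicate run=18) = 18; EF_Write-up = 18+11 = 29
Expected project duration μ = 29 weeks. Critical path: Statistical analysis → Replicate run → Write-up.

Variance along critical path = 1.778 + 1.000 + 1.000 = 3.778
σ = √3.778 = 1.944 weeks

1.94 weeks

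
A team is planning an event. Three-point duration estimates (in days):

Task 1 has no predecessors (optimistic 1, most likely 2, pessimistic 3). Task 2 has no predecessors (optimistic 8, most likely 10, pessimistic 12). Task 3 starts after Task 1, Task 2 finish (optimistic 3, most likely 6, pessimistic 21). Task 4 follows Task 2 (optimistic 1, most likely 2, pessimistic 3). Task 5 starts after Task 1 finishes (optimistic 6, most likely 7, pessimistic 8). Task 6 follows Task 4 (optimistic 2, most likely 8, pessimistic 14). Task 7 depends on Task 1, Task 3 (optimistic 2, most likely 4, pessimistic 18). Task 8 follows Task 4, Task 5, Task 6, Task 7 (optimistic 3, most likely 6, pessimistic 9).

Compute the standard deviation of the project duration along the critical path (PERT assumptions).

4.19 days

te_Task 1 = (1 + 4·2 + 3)/6 = 12/6 = 2; σ²_Task 1 = ((3−1)/6)² = 0.111
te_Task 2 = (8 + 4·10 + 12)/6 = 60/6 = 10; σ²_Task 2 = ((12−8)/6)² = 0.444
te_Task 3 = (3 + 4·6 + 21)/6 = 48/6 = 8; σ²_Task 3 = ((21−3)/6)² = 9.000
te_Task 4 = (1 + 4·2 + 3)/6 = 12/6 = 2; σ²_Task 4 = ((3−1)/6)² = 0.111
te_Task 5 = (6 + 4·7 + 8)/6 = 42/6 = 7; σ²_Task 5 = ((8−6)/6)² = 0.111
te_Task 6 = (2 + 4·8 + 14)/6 = 48/6 = 8; σ²_Task 6 = ((14−2)/6)² = 4.000
te_Task 7 = (2 + 4·4 + 18)/6 = 36/6 = 6; σ²_Task 7 = ((18−2)/6)² = 7.111
te_Task 8 = (3 + 4·6 + 9)/6 = 36/6 = 6; σ²_Task 8 = ((9−3)/6)² = 1.000

Forward pass:
ES_Task 1 = 0; EF_Task 1 = 2
ES_Task 2 = 0; EF_Task 2 = 10
ES_Task 3 = max(EF_Task 1=2, EF_Task 2=10) = 10; EF_Task 3 = 10+8 = 18
ES_Task 4 = 10; EF_Task 4 = 10+2 = 12
ES_Task 5 = 2; EF_Task 5 = 2+7 = 9
ES_Task 6 = 12; EF_Task 6 = 12+8 = 20
ES_Task 7 = max(EF_Task 1=2, EF_Task 3=18) = 18; EF_Task 7 = 18+6 = 24
ES_Task 8 = max(EF_Task 4=12, EF_Task 5=9, EF_Task 6=20, EF_Task 7=24) = 24; EF_Task 8 = 24+6 = 30
Expected project duration μ = 30 days. Critical path: Task 2 → Task 3 → Task 7 → Task 8.

Variance along critical path = 0.444 + 9.000 + 7.111 + 1.000 = 17.556
σ = √17.556 = 4.190 days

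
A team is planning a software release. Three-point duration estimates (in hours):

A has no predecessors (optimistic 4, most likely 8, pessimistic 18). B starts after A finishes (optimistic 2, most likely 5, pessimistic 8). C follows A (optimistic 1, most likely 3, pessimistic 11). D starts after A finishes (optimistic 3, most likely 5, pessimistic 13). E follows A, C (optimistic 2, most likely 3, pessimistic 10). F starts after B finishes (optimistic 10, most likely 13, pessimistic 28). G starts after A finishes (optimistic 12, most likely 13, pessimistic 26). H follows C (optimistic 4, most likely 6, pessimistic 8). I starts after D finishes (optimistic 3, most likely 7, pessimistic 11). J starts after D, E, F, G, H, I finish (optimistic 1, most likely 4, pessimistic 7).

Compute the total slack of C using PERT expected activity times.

10 hours

te_A = (4 + 4·8 + 18)/6 = 54/6 = 9
te_B = (2 + 4·5 + 8)/6 = 30/6 = 5
te_C = (1 + 4·3 + 11)/6 = 24/6 = 4
te_D = (3 + 4·5 + 13)/6 = 36/6 = 6
te_E = (2 + 4·3 + 10)/6 = 24/6 = 4
te_F = (10 + 4·13 + 28)/6 = 90/6 = 15
te_G = (12 + 4·13 + 26)/6 = 90/6 = 15
te_H = (4 + 4·6 + 8)/6 = 36/6 = 6
te_I = (3 + 4·7 + 11)/6 = 42/6 = 7
te_J = (1 + 4·4 + 7)/6 = 24/6 = 4

Forward pass:
ES_A = 0; EF_A = 9
ES_B = 9; EF_B = 9+5 = 14
ES_C = 9; EF_C = 9+4 = 13
ES_D = 9; EF_D = 9+6 = 15
ES_E = max(EF_A=9, EF_C=13) = 13; EF_E = 13+4 = 17
ES_F = 14; EF_F = 14+15 = 29
ES_G = 9; EF_G = 9+15 = 24
ES_H = 13; EF_H = 13+6 = 19
ES_I = 15; EF_I = 15+7 = 22
ES_J = max(EF_D=15, EF_E=17, EF_F=29, EF_G=24, EF_H=19, EF_I=22) = 29; EF_J = 29+4 = 33
Expected project duration μ = 33 hours. Critical path: A → B → F → J.

Backward pass:
LF_J = 33; LS_J = 33−4 = 29
LF_I = LS_J = 29; LS_I = 29−7 = 22
LF_H = LS_J = 29; LS_H = 29−6 = 23
LF_G = LS_J = 29; LS_G = 29−15 = 14
LF_F = LS_J = 29; LS_F = 29−15 = 14
LF_E = LS_J = 29; LS_E = 29−4 = 25
LF_D = min(LS_I=22, LS_J=29) = 22; LS_D = 22−6 = 16
LF_C = min(LS_E=25, LS_H=23) = 23; LS_C = 23−4 = 19
LF_B = LS_F = 14; LS_B = 14−5 = 9
LF_A = min(LS_B=9, LS_C=19, LS_D=16, LS_E=25, LS_G=14) = 9; LS_A = 9−9 = 0
Slack_C = LS_C − ES_C = 19 − 9 = 10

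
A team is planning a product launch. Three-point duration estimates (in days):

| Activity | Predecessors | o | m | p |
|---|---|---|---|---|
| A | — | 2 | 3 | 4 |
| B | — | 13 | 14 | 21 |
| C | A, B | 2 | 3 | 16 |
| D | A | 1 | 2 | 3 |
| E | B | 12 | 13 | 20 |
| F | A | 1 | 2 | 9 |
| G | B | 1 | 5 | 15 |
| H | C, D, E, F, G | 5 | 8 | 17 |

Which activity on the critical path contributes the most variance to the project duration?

H

te_A = (2 + 4·3 + 4)/6 = 18/6 = 3; σ²_A = ((4−2)/6)² = 0.111
te_B = (13 + 4·14 + 21)/6 = 90/6 = 15; σ²_B = ((21−13)/6)² = 1.778
te_C = (2 + 4·3 + 16)/6 = 30/6 = 5; σ²_C = ((16−2)/6)² = 5.444
te_D = (1 + 4·2 + 3)/6 = 12/6 = 2; σ²_D = ((3−1)/6)² = 0.111
te_E = (12 + 4·13 + 20)/6 = 84/6 = 14; σ²_E = ((20−12)/6)² = 1.778
te_F = (1 + 4·2 + 9)/6 = 18/6 = 3; σ²_F = ((9−1)/6)² = 1.778
te_G = (1 + 4·5 + 15)/6 = 36/6 = 6; σ²_G = ((15−1)/6)² = 5.444
te_H = (5 + 4·8 + 17)/6 = 54/6 = 9; σ²_H = ((17−5)/6)² = 4.000

Forward pass:
ES_A = 0; EF_A = 3
ES_B = 0; EF_B = 15
ES_C = max(EF_A=3, EF_B=15) = 15; EF_C = 15+5 = 20
ES_D = 3; EF_D = 3+2 = 5
ES_E = 15; EF_E = 15+14 = 29
ES_F = 3; EF_F = 3+3 = 6
ES_G = 15; EF_G = 15+6 = 21
ES_H = max(EF_C=20, EF_D=5, EF_E=29, EF_F=6, EF_G=21) = 29; EF_H = 29+9 = 38
Expected project duration μ = 38 days. Critical path: B → E → H.

Variances on critical path: σ²_B=1.778, σ²_E=1.778, σ²_H=4.000.
Largest is σ²_H = 4.000.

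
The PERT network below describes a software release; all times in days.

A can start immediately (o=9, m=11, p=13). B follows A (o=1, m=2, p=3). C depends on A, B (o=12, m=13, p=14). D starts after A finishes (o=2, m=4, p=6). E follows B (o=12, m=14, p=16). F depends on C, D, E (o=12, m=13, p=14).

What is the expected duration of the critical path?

40 days

te_A = (9 + 4·11 + 13)/6 = 66/6 = 11
te_B = (1 + 4·2 + 3)/6 = 12/6 = 2
te_C = (12 + 4·13 + 14)/6 = 78/6 = 13
te_D = (2 + 4·4 + 6)/6 = 24/6 = 4
te_E = (12 + 4·14 + 16)/6 = 84/6 = 14
te_F = (12 + 4·13 + 14)/6 = 78/6 = 13

Forward pass:
ES_A = 0; EF_A = 11
ES_B = 11; EF_B = 11+2 = 13
ES_C = max(EF_A=11, EF_B=13) = 13; EF_C = 13+13 = 26
ES_D = 11; EF_D = 11+4 = 15
ES_E = 13; EF_E = 13+14 = 27
ES_F = max(EF_C=26, EF_D=15, EF_E=27) = 27; EF_F = 27+13 = 40
Expected project duration μ = 40 days. Critical path: A → B → E → F.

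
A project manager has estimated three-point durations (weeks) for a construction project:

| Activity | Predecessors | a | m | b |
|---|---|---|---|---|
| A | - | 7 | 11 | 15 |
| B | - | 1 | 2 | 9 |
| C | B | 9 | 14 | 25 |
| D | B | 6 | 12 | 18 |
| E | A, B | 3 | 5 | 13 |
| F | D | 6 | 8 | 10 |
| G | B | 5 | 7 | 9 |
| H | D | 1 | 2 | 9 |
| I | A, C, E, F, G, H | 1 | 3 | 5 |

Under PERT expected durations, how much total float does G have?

13 weeks

te_A = (7 + 4·11 + 15)/6 = 66/6 = 11
te_B = (1 + 4·2 + 9)/6 = 18/6 = 3
te_C = (9 + 4·14 + 25)/6 = 90/6 = 15
te_D = (6 + 4·12 + 18)/6 = 72/6 = 12
te_E = (3 + 4·5 + 13)/6 = 36/6 = 6
te_F = (6 + 4·8 + 10)/6 = 48/6 = 8
te_G = (5 + 4·7 + 9)/6 = 42/6 = 7
te_H = (1 + 4·2 + 9)/6 = 18/6 = 3
te_I = (1 + 4·3 + 5)/6 = 18/6 = 3

Forward pass:
ES_A = 0; EF_A = 11
ES_B = 0; EF_B = 3
ES_C = 3; EF_C = 3+15 = 18
ES_D = 3; EF_D = 3+12 = 15
ES_E = max(EF_A=11, EF_B=3) = 11; EF_E = 11+6 = 17
ES_F = 15; EF_F = 15+8 = 23
ES_G = 3; EF_G = 3+7 = 10
ES_H = 15; EF_H = 15+3 = 18
ES_I = max(EF_A=11, EF_C=18, EF_E=17, EF_F=23, EF_G=10, EF_H=18) = 23; EF_I = 23+3 = 26
Expected project duration μ = 26 weeks. Critical path: B → D → F → I.

Backward pass:
LF_I = 26; LS_I = 26−3 = 23
LF_H = LS_I = 23; LS_H = 23−3 = 20
LF_G = LS_I = 23; LS_G = 23−7 = 16
LF_F = LS_I = 23; LS_F = 23−8 = 15
LF_E = LS_I = 23; LS_E = 23−6 = 17
LF_D = min(LS_F=15, LS_H=20) = 15; LS_D = 15−12 = 3
LF_C = LS_I = 23; LS_C = 23−15 = 8
LF_B = min(LS_C=8, LS_D=3, LS_E=17, LS_G=16) = 3; LS_B = 3−3 = 0
LF_A = min(LS_E=17, LS_I=23) = 17; LS_A = 17−11 = 6
Slack_G = LS_G − ES_G = 16 − 3 = 13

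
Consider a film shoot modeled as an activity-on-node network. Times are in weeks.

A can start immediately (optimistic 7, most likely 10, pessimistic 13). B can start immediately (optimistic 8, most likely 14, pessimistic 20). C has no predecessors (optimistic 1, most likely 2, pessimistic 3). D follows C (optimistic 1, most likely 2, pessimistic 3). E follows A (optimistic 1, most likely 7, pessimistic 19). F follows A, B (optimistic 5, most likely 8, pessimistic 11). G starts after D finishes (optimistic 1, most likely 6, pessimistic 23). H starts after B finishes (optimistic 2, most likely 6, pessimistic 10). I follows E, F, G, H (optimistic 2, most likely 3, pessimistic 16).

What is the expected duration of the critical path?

27 weeks

te_A = (7 + 4·10 + 13)/6 = 60/6 = 10
te_B = (8 + 4·14 + 20)/6 = 84/6 = 14
te_C = (1 + 4·2 + 3)/6 = 12/6 = 2
te_D = (1 + 4·2 + 3)/6 = 12/6 = 2
te_E = (1 + 4·7 + 19)/6 = 48/6 = 8
te_F = (5 + 4·8 + 11)/6 = 48/6 = 8
te_G = (1 + 4·6 + 23)/6 = 48/6 = 8
te_H = (2 + 4·6 + 10)/6 = 36/6 = 6
te_I = (2 + 4·3 + 16)/6 = 30/6 = 5

Forward pass:
ES_A = 0; EF_A = 10
ES_B = 0; EF_B = 14
ES_C = 0; EF_C = 2
ES_D = 2; EF_D = 2+2 = 4
ES_E = 10; EF_E = 10+8 = 18
ES_F = max(EF_A=10, EF_B=14) = 14; EF_F = 14+8 = 22
ES_G = 4; EF_G = 4+8 = 12
ES_H = 14; EF_H = 14+6 = 20
ES_I = max(EF_E=18, EF_F=22, EF_G=12, EF_H=20) = 22; EF_I = 22+5 = 27
Expected project duration μ = 27 weeks. Critical path: B → F → I.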